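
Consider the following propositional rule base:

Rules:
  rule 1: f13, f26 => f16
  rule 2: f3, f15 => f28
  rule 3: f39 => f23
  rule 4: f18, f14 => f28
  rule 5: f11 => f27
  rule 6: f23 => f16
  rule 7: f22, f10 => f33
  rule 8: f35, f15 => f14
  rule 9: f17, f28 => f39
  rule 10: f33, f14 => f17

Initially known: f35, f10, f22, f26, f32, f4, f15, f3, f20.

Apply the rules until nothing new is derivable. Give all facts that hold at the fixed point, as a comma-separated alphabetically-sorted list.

f10, f14, f15, f16, f17, f20, f22, f23, f26, f28, f3, f32, f33, f35, f39, f4

[1] rule 2 [f3, f15 => f28]; rule 7 [f22, f10 => f33]; rule 8 [f35, f15 => f14]. ⇒ new: f28, f33, f14.
[2] rule 10 [f33, f14 => f17]. ⇒ new: f17.
[3] rule 9 [f17, f28 => f39]. ⇒ new: f39.
[4] rule 3 [f39 => f23]. ⇒ new: f23.
[5] rule 6 [f23 => f16]. ⇒ new: f16.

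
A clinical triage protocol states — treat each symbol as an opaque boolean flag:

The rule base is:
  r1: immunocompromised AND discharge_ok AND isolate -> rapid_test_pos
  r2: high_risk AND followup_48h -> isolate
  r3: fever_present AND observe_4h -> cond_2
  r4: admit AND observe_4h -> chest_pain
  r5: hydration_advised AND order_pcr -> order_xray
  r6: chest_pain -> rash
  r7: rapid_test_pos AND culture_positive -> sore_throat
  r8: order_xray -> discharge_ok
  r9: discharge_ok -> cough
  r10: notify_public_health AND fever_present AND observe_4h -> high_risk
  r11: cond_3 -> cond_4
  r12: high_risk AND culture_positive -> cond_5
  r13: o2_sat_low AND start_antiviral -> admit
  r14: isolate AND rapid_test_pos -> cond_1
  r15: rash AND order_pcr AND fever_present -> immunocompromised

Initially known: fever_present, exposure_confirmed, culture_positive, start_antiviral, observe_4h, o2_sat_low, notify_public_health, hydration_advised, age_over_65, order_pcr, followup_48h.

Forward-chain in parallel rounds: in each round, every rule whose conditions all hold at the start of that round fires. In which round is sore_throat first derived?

Round 1 fires r3, r5, r10, r13, giving cond_2, order_xray, high_risk, admit.
Round 2 fires r2, r4, r8, r12, giving isolate, chest_pain, discharge_ok, cond_5.
Round 3 fires r6, r9, giving rash, cough.
Round 4 fires r15, giving immunocompromised.
Round 5 fires r1, giving rapid_test_pos.
Round 6 fires r7, r14, giving sore_throat, cond_1.
sore_throat first appears in round 6.

6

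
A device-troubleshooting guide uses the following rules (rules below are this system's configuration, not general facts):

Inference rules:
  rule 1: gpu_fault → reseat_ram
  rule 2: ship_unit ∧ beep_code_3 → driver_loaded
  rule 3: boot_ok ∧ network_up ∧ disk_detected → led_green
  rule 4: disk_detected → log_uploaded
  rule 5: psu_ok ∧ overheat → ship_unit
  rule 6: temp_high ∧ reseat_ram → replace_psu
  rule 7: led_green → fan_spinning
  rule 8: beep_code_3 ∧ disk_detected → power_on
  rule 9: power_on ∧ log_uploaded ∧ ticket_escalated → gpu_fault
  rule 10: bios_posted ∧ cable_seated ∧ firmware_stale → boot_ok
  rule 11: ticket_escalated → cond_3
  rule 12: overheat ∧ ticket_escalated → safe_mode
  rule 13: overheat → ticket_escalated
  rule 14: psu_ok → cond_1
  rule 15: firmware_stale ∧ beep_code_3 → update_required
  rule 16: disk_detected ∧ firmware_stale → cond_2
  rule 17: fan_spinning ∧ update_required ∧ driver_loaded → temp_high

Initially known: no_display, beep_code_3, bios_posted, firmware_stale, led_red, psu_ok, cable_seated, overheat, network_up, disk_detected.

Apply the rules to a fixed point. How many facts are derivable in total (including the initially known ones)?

Round 1 — rule 4, rule 5, rule 8, rule 10, rule 13, rule 14, rule 15, rule 16, derive log_uploaded, ship_unit, power_on, boot_ok, ticket_escalated, cond_1, update_required, cond_2.
Round 2 — rule 2, rule 3, rule 9, rule 11, rule 12, derive driver_loaded, led_green, gpu_fault, cond_3, safe_mode.
Round 3 — rule 1, rule 7, derive reseat_ram, fan_spinning.
Round 4 — rule 17, derive temp_high.
Round 5 — rule 6, derive replace_psu.
Closure: {beep_code_3, bios_posted, boot_ok, cable_seated, cond_1, cond_2, cond_3, disk_detected, driver_loaded, fan_spinning, firmware_stale, gpu_fault, led_green, led_red, log_uploaded, network_up, no_display, overheat, power_on, psu_ok, replace_psu, reseat_ram, safe_mode, ship_unit, temp_high, ticket_escalated, update_required} — 27 facts.

27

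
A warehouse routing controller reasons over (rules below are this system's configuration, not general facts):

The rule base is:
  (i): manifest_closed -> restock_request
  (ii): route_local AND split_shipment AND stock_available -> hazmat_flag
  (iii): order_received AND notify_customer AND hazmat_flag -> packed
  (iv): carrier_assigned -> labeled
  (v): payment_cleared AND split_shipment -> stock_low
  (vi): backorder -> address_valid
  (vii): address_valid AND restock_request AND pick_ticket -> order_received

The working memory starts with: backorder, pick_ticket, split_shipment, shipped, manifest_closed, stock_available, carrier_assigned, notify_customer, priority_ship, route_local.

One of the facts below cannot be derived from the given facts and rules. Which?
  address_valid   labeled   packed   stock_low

Round 1 fires (i), (ii), (iv), (vi), giving restock_request, hazmat_flag, labeled, address_valid.
Round 2 fires (vii), giving order_received.
Round 3 fires (iii), giving packed.
Derived: packed (round 3), labeled (round 1), address_valid (round 1). stock_low never appears in any round.

stock_low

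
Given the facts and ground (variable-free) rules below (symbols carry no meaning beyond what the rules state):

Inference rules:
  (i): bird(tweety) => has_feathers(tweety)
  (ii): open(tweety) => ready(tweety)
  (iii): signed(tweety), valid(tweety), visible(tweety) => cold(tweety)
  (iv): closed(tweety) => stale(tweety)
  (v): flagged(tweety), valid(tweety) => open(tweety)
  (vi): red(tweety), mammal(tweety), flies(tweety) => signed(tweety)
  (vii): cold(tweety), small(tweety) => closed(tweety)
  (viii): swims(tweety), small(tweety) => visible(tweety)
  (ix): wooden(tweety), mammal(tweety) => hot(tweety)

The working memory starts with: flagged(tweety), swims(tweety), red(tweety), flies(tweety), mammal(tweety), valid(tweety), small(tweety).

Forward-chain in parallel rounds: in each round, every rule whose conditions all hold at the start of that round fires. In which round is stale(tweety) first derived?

4

Round 1: (v) [flagged(tweety), valid(tweety) => open(tweety)]; (vi) [red(tweety), mammal(tweety), flies(tweety) => signed(tweety)]; (viii) [swims(tweety), small(tweety) => visible(tweety)]. New: open(tweety), signed(tweety), visible(tweety).
Round 2: (ii) [open(tweety) => ready(tweety)]; (iii) [signed(tweety), valid(tweety), visible(tweety) => cold(tweety)]. New: ready(tweety), cold(tweety).
Round 3: (vii) [cold(tweety), small(tweety) => closed(tweety)]. New: closed(tweety).
Round 4: (iv) [closed(tweety) => stale(tweety)]. New: stale(tweety).
stale(tweety) first appears in round 4.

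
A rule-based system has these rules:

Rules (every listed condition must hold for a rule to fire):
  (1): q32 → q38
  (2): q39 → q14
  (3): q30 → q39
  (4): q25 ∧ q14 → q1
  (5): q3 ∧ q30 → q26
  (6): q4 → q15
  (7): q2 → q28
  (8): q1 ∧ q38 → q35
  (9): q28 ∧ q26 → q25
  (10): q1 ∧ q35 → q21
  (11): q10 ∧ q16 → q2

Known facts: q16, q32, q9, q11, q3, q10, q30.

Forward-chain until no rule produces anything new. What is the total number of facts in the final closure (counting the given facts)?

17

Round 1: (1) [q32 → q38]; (3) [q30 → q39]; (5) [q3 ∧ q30 → q26]; (11) [q10 ∧ q16 → q2]. New: q38, q39, q26, q2.
Round 2: (2) [q39 → q14]; (7) [q2 → q28]. New: q14, q28.
Round 3: (9) [q28 ∧ q26 → q25]. New: q25.
Round 4: (4) [q25 ∧ q14 → q1]. New: q1.
Round 5: (8) [q1 ∧ q38 → q35]. New: q35.
Round 6: (10) [q1 ∧ q35 → q21]. New: q21.
Closure: {q1, q10, q11, q14, q16, q2, q21, q25, q26, q28, q3, q30, q32, q35, q38, q39, q9} — 17 facts.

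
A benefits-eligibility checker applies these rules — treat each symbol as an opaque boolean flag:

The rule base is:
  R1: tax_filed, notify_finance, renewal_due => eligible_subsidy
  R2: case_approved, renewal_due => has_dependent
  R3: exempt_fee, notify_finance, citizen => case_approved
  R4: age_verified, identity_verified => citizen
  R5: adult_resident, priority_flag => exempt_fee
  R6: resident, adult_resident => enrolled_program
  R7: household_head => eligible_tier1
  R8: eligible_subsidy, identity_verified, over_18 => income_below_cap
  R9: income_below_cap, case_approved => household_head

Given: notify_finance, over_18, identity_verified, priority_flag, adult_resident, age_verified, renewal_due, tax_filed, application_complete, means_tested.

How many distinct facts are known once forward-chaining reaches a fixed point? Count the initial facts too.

Round 1 — R1, R4, R5, derive eligible_subsidy, citizen, exempt_fee.
Round 2 — R3, R8, derive case_approved, income_below_cap.
Round 3 — R2, R9, derive has_dependent, household_head.
Round 4 — R7, derive eligible_tier1.
Closure: {adult_resident, age_verified, application_complete, case_approved, citizen, eligible_subsidy, eligible_tier1, exempt_fee, has_dependent, household_head, identity_verified, income_below_cap, means_tested, notify_finance, over_18, priority_flag, renewal_due, tax_filed} — 18 facts.

18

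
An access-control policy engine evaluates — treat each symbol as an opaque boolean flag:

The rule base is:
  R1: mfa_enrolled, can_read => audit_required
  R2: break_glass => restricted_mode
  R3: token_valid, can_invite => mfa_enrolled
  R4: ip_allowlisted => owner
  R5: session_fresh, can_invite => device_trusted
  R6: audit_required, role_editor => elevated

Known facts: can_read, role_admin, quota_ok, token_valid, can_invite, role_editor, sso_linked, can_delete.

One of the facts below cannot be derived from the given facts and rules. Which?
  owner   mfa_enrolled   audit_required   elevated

owner

Round 1 fires R3, giving mfa_enrolled.
Round 2 fires R1, giving audit_required.
Round 3 fires R6, giving elevated.
Derived: audit_required (round 2), elevated (round 3), mfa_enrolled (round 1). owner never appears in any round.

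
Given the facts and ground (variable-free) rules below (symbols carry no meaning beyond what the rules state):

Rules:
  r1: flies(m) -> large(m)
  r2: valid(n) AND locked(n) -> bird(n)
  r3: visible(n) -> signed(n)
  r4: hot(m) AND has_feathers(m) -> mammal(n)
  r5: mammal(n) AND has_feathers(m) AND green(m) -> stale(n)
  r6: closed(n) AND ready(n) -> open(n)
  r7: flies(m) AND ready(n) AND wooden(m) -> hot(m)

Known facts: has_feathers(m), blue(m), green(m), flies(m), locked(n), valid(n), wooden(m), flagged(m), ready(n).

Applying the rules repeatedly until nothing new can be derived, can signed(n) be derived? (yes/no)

no

Round 1 fires r1, r2, r7, giving large(m), bird(n), hot(m).
Round 2 fires r4, giving mammal(n).
Round 3 fires r5, giving stale(n).
Fixed point reached. signed(n) is concluded only by r3; r3 needs visible(n) (never derived).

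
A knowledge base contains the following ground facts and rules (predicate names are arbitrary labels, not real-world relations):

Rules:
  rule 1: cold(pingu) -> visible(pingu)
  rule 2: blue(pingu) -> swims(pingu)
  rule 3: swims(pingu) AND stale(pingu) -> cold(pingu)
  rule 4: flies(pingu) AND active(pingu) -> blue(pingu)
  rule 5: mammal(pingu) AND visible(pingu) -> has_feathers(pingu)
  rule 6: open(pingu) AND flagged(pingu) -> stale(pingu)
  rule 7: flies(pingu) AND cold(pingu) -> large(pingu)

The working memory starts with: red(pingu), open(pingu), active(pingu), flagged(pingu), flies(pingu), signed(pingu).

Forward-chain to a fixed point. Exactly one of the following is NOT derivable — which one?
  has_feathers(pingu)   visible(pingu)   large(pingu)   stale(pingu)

[1] rule 4 [flies(pingu) AND active(pingu) -> blue(pingu)]; rule 6 [open(pingu) AND flagged(pingu) -> stale(pingu)]. ⇒ new: blue(pingu), stale(pingu).
[2] rule 2 [blue(pingu) -> swims(pingu)]. ⇒ new: swims(pingu).
[3] rule 3 [swims(pingu) AND stale(pingu) -> cold(pingu)]. ⇒ new: cold(pingu).
[4] rule 1 [cold(pingu) -> visible(pingu)]; rule 7 [flies(pingu) AND cold(pingu) -> large(pingu)]. ⇒ new: visible(pingu), large(pingu).
Derived: large(pingu) (round 4), visible(pingu) (round 4), stale(pingu) (round 1). has_feathers(pingu) never appears in any round.

has_feathers(pingu)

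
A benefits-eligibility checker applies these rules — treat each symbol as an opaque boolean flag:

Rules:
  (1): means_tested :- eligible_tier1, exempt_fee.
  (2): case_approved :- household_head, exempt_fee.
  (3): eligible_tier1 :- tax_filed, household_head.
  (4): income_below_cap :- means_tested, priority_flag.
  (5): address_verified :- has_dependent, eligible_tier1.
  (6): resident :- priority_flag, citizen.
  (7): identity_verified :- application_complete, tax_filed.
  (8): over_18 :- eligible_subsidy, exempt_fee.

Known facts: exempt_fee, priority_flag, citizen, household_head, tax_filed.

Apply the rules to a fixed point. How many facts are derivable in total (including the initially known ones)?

10

Round 1: (2) [case_approved :- household_head, exempt_fee.]; (3) [eligible_tier1 :- tax_filed, household_head.]; (6) [resident :- priority_flag, citizen.]. New: case_approved, eligible_tier1, resident.
Round 2: (1) [means_tested :- eligible_tier1, exempt_fee.]. New: means_tested.
Round 3: (4) [income_below_cap :- means_tested, priority_flag.]. New: income_below_cap.
Closure: {case_approved, citizen, eligible_tier1, exempt_fee, household_head, income_below_cap, means_tested, priority_flag, resident, tax_filed} — 10 facts.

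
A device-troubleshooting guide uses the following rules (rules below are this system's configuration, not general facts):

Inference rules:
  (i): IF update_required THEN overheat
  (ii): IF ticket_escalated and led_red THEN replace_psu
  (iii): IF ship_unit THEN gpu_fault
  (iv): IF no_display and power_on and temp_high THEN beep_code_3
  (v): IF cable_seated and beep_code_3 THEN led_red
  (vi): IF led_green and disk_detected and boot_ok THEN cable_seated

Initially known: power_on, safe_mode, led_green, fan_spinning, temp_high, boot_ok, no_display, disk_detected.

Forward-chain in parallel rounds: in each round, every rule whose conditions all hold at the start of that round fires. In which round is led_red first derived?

Round 1: (iv) [IF no_display and power_on and temp_high THEN beep_code_3]; (vi) [IF led_green and disk_detected and boot_ok THEN cable_seated]. Adds beep_code_3, cable_seated.
Round 2: (v) [IF cable_seated and beep_code_3 THEN led_red]. Adds led_red.
led_red first appears in round 2.

2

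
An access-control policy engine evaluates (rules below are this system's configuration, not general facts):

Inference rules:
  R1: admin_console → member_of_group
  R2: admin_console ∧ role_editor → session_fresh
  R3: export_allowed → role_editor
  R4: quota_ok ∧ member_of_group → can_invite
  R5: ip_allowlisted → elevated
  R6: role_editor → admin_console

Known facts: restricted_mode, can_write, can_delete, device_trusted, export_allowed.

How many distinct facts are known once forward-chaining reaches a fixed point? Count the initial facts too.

Round 1: R3 [export_allowed → role_editor]. New: role_editor.
Round 2: R6 [role_editor → admin_console]. New: admin_console.
Round 3: R1 [admin_console → member_of_group]; R2 [admin_console ∧ role_editor → session_fresh]. New: member_of_group, session_fresh.
Closure: {admin_console, can_delete, can_write, device_trusted, export_allowed, member_of_group, restricted_mode, role_editor, session_fresh} — 9 facts.

9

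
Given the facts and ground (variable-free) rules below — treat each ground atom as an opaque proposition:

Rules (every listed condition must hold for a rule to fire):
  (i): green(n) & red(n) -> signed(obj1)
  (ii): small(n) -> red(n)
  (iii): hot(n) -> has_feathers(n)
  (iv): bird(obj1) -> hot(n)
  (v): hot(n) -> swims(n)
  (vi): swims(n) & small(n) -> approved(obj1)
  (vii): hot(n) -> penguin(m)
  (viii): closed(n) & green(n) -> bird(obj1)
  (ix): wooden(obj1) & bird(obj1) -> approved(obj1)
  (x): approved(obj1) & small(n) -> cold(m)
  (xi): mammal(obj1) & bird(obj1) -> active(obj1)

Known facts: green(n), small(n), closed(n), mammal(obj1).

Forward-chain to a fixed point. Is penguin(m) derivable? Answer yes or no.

yes

Round 1: (ii) [small(n) -> red(n)]; (viii) [closed(n) & green(n) -> bird(obj1)]. New: red(n), bird(obj1).
Round 2: (i) [green(n) & red(n) -> signed(obj1)]; (iv) [bird(obj1) -> hot(n)]; (xi) [mammal(obj1) & bird(obj1) -> active(obj1)]. New: signed(obj1), hot(n), active(obj1).
Round 3: (iii) [hot(n) -> has_feathers(n)]; (v) [hot(n) -> swims(n)]; (vii) [hot(n) -> penguin(m)]. New: has_feathers(n), swims(n), penguin(m).
Round 4: (vi) [swims(n) & small(n) -> approved(obj1)]. New: approved(obj1).
Round 5: (x) [approved(obj1) & small(n) -> cold(m)]. New: cold(m).
penguin(m) appears in round 3, so it is derivable.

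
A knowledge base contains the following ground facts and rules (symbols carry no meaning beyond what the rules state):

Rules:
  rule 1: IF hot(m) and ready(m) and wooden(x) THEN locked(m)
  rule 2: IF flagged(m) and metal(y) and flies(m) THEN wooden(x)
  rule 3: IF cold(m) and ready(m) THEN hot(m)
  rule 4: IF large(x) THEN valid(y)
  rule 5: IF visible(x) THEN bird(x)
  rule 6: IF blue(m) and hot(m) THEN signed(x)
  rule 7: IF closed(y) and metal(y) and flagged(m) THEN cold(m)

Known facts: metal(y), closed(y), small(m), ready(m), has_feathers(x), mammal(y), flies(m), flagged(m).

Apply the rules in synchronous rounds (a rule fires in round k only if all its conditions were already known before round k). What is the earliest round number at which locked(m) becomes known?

3

Round 1: rule 2 [IF flagged(m) and metal(y) and flies(m) THEN wooden(x)]; rule 7 [IF closed(y) and metal(y) and flagged(m) THEN cold(m)]. New: wooden(x), cold(m).
Round 2: rule 3 [IF cold(m) and ready(m) THEN hot(m)]. New: hot(m).
Round 3: rule 1 [IF hot(m) and ready(m) and wooden(x) THEN locked(m)]. New: locked(m).
locked(m) first appears in round 3.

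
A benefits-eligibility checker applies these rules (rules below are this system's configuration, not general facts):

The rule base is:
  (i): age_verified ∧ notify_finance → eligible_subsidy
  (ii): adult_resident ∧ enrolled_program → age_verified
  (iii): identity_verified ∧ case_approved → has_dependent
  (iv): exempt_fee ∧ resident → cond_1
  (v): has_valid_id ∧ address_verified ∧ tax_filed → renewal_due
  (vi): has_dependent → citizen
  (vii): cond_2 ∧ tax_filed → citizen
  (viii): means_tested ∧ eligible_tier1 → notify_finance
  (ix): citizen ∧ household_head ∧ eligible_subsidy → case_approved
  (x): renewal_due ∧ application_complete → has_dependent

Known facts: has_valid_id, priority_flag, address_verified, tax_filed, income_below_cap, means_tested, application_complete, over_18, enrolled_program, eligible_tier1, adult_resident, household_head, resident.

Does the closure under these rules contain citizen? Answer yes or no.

yes

Round 1: (ii) [adult_resident ∧ enrolled_program → age_verified]; (v) [has_valid_id ∧ address_verified ∧ tax_filed → renewal_due]; (viii) [means_tested ∧ eligible_tier1 → notify_finance]. New: age_verified, renewal_due, notify_finance.
Round 2: (i) [age_verified ∧ notify_finance → eligible_subsidy]; (x) [renewal_due ∧ application_complete → has_dependent]. New: eligible_subsidy, has_dependent.
Round 3: (vi) [has_dependent → citizen]. New: citizen.
Round 4: (ix) [citizen ∧ household_head ∧ eligible_subsidy → case_approved]. New: case_approved.
citizen appears in round 3, so it is derivable.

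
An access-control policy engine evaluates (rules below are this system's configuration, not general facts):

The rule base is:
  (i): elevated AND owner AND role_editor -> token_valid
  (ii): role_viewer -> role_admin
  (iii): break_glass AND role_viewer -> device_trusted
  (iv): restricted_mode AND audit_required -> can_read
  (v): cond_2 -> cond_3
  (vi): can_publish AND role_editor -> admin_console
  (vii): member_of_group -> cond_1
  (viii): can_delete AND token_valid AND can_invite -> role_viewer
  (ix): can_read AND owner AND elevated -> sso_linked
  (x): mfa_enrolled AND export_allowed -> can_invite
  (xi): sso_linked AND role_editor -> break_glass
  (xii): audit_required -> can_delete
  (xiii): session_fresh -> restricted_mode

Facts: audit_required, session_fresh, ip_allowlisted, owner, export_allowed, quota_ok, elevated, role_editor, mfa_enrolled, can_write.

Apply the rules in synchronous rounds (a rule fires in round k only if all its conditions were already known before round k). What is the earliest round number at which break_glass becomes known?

[1] (i) [elevated AND owner AND role_editor -> token_valid]; (x) [mfa_enrolled AND export_allowed -> can_invite]; (xii) [audit_required -> can_delete]; (xiii) [session_fresh -> restricted_mode]. ⇒ new: token_valid, can_invite, can_delete, restricted_mode.
[2] (iv) [restricted_mode AND audit_required -> can_read]; (viii) [can_delete AND token_valid AND can_invite -> role_viewer]. ⇒ new: can_read, role_viewer.
[3] (ii) [role_viewer -> role_admin]; (ix) [can_read AND owner AND elevated -> sso_linked]. ⇒ new: role_admin, sso_linked.
[4] (xi) [sso_linked AND role_editor -> break_glass]. ⇒ new: break_glass.
break_glass first appears in round 4.

4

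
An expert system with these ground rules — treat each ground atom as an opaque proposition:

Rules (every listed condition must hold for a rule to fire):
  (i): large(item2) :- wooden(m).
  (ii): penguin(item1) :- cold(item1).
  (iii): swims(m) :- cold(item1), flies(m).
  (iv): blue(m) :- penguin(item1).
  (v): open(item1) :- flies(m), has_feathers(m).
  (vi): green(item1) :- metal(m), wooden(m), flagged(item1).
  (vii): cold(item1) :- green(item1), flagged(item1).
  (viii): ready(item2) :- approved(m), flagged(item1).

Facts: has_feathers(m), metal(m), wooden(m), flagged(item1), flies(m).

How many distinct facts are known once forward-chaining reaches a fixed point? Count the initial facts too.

Round 1: (i) [large(item2) :- wooden(m).]; (v) [open(item1) :- flies(m), has_feathers(m).]; (vi) [green(item1) :- metal(m), wooden(m), flagged(item1).]. New: large(item2), open(item1), green(item1).
Round 2: (vii) [cold(item1) :- green(item1), flagged(item1).]. New: cold(item1).
Round 3: (ii) [penguin(item1) :- cold(item1).]; (iii) [swims(m) :- cold(item1), flies(m).]. New: penguin(item1), swims(m).
Round 4: (iv) [blue(m) :- penguin(item1).]. New: blue(m).
Closure: {blue(m), cold(item1), flagged(item1), flies(m), green(item1), has_feathers(m), large(item2), metal(m), open(item1), penguin(item1), swims(m), wooden(m)} — 12 facts.

12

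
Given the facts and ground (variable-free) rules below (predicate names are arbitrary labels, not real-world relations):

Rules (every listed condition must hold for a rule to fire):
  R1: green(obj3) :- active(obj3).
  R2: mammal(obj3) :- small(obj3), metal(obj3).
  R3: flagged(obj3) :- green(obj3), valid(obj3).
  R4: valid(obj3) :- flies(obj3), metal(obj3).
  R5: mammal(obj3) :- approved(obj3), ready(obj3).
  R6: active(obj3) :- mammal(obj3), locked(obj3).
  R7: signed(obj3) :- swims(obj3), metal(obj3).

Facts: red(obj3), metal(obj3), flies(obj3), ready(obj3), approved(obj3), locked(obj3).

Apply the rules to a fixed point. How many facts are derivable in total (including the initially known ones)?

Round 1: R4 [valid(obj3) :- flies(obj3), metal(obj3).]; R5 [mammal(obj3) :- approved(obj3), ready(obj3).]. New: valid(obj3), mammal(obj3).
Round 2: R6 [active(obj3) :- mammal(obj3), locked(obj3).]. New: active(obj3).
Round 3: R1 [green(obj3) :- active(obj3).]. New: green(obj3).
Round 4: R3 [flagged(obj3) :- green(obj3), valid(obj3).]. New: flagged(obj3).
Closure: {active(obj3), approved(obj3), flagged(obj3), flies(obj3), green(obj3), locked(obj3), mammal(obj3), metal(obj3), ready(obj3), red(obj3), valid(obj3)} — 11 facts.

11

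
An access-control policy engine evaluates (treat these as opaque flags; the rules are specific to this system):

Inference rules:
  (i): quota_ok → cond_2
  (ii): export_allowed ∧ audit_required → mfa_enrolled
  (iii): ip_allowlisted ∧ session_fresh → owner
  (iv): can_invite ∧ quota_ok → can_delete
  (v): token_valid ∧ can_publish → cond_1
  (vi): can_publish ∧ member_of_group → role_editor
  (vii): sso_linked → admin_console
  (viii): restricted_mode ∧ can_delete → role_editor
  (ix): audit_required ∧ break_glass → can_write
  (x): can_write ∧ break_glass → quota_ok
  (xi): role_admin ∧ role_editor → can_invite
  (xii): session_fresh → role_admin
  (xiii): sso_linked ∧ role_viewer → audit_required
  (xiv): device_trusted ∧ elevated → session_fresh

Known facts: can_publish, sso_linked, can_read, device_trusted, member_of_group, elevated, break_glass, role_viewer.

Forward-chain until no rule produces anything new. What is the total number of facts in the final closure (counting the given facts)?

18

Round 1 — (vi), (vii), (xiii), (xiv), derive role_editor, admin_console, audit_required, session_fresh.
Round 2 — (ix), (xii), derive can_write, role_admin.
Round 3 — (x), (xi), derive quota_ok, can_invite.
Round 4 — (i), (iv), derive cond_2, can_delete.
Closure: {admin_console, audit_required, break_glass, can_delete, can_invite, can_publish, can_read, can_write, cond_2, device_trusted, elevated, member_of_group, quota_ok, role_admin, role_editor, role_viewer, session_fresh, sso_linked} — 18 facts.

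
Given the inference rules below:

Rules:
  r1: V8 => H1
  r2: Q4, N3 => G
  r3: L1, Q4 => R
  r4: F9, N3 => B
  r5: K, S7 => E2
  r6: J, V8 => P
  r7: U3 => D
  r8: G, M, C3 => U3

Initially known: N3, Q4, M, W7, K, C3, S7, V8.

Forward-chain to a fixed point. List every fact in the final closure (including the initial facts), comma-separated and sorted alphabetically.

Round 1 fires r1, r2, r5, giving H1, G, E2.
Round 2 fires r8, giving U3.
Round 3 fires r7, giving D.

C3, D, E2, G, H1, K, M, N3, Q4, S7, U3, V8, W7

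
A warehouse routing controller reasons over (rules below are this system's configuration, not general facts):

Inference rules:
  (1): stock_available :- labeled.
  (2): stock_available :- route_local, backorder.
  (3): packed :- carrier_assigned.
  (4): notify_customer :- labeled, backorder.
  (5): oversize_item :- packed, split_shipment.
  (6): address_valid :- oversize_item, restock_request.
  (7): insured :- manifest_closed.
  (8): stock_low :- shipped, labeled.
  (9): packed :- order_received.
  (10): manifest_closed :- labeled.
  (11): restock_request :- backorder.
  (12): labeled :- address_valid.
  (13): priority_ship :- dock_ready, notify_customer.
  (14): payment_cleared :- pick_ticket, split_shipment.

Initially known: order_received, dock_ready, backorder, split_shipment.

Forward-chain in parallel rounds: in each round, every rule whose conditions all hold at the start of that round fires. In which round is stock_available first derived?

Round 1 — (9), (11), derive packed, restock_request.
Round 2 — (5), derive oversize_item.
Round 3 — (6), derive address_valid.
Round 4 — (12), derive labeled.
Round 5 — (1), (4), (10), derive stock_available, notify_customer, manifest_closed.
stock_available first appears in round 5.

5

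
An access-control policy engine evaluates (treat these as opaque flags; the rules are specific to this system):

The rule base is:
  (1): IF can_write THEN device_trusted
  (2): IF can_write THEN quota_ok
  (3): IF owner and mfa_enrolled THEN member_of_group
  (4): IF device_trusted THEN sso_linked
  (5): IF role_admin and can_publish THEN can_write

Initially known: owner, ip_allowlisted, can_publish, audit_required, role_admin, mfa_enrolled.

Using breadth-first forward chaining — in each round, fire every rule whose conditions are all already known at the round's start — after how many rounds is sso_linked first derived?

3

Round 1: (3) [IF owner and mfa_enrolled THEN member_of_group]; (5) [IF role_admin and can_publish THEN can_write]. New: member_of_group, can_write.
Round 2: (1) [IF can_write THEN device_trusted]; (2) [IF can_write THEN quota_ok]. New: device_trusted, quota_ok.
Round 3: (4) [IF device_trusted THEN sso_linked]. New: sso_linked.
sso_linked first appears in round 3.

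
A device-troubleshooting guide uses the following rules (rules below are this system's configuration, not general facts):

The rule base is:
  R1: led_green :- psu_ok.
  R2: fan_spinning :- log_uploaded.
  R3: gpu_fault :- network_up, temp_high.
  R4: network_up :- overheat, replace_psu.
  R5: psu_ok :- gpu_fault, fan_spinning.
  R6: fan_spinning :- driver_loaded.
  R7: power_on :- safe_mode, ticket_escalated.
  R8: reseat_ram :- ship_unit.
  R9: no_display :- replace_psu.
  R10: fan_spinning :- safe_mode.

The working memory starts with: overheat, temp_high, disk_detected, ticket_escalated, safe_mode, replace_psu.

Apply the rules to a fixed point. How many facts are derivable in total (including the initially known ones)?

Round 1 — R4, R7, R9, R10, derive network_up, power_on, no_display, fan_spinning.
Round 2 — R3, derive gpu_fault.
Round 3 — R5, derive psu_ok.
Round 4 — R1, derive led_green.
Closure: {disk_detected, fan_spinning, gpu_fault, led_green, network_up, no_display, overheat, power_on, psu_ok, replace_psu, safe_mode, temp_high, ticket_escalated} — 13 facts.

13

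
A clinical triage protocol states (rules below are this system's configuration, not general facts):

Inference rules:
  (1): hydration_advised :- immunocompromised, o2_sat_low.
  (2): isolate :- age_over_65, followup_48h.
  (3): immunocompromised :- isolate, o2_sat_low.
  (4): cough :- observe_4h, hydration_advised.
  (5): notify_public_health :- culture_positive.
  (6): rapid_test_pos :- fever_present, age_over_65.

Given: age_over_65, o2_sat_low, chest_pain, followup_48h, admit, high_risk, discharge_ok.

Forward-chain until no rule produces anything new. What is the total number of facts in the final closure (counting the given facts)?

Round 1: (2) [isolate :- age_over_65, followup_48h.]. Adds isolate.
Round 2: (3) [immunocompromised :- isolate, o2_sat_low.]. Adds immunocompromised.
Round 3: (1) [hydration_advised :- immunocompromised, o2_sat_low.]. Adds hydration_advised.
Closure: {admit, age_over_65, chest_pain, discharge_ok, followup_48h, high_risk, hydration_advised, immunocompromised, isolate, o2_sat_low} — 10 facts.

10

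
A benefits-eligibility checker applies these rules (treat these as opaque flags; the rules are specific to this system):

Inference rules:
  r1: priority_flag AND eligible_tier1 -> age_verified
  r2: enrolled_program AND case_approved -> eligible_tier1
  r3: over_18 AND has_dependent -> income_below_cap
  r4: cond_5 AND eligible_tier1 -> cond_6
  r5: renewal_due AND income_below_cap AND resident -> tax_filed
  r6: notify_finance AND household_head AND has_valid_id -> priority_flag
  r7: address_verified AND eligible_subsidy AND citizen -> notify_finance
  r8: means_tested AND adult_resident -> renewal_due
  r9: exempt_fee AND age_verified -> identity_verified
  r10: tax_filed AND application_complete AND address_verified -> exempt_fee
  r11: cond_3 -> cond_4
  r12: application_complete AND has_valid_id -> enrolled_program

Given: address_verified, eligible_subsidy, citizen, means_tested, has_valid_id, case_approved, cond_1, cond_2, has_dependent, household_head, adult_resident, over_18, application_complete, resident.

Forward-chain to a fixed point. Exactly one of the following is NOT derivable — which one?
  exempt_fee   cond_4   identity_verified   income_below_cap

cond_4

Round 1: r3 [over_18 AND has_dependent -> income_below_cap]; r7 [address_verified AND eligible_subsidy AND citizen -> notify_finance]; r8 [means_tested AND adult_resident -> renewal_due]; r12 [application_complete AND has_valid_id -> enrolled_program]. New: income_below_cap, notify_finance, renewal_due, enrolled_program.
Round 2: r2 [enrolled_program AND case_approved -> eligible_tier1]; r5 [renewal_due AND income_below_cap AND resident -> tax_filed]; r6 [notify_finance AND household_head AND has_valid_id -> priority_flag]. New: eligible_tier1, tax_filed, priority_flag.
Round 3: r1 [priority_flag AND eligible_tier1 -> age_verified]; r10 [tax_filed AND application_complete AND address_verified -> exempt_fee]. New: age_verified, exempt_fee.
Round 4: r9 [exempt_fee AND age_verified -> identity_verified]. New: identity_verified.
Derived: exempt_fee (round 3), identity_verified (round 4), income_below_cap (round 1). cond_4 never appears in any round.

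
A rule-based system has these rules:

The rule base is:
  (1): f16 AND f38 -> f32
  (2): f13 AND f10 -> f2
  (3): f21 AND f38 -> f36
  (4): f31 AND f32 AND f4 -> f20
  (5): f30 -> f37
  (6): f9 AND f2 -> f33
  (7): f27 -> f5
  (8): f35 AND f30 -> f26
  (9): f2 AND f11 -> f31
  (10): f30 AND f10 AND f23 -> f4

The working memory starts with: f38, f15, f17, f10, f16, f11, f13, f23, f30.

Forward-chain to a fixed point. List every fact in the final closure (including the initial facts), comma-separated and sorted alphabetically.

Round 1: (1) [f16 AND f38 -> f32]; (2) [f13 AND f10 -> f2]; (5) [f30 -> f37]; (10) [f30 AND f10 AND f23 -> f4]. Adds f32, f2, f37, f4.
Round 2: (9) [f2 AND f11 -> f31]. Adds f31.
Round 3: (4) [f31 AND f32 AND f4 -> f20]. Adds f20.

f10, f11, f13, f15, f16, f17, f2, f20, f23, f30, f31, f32, f37, f38, f4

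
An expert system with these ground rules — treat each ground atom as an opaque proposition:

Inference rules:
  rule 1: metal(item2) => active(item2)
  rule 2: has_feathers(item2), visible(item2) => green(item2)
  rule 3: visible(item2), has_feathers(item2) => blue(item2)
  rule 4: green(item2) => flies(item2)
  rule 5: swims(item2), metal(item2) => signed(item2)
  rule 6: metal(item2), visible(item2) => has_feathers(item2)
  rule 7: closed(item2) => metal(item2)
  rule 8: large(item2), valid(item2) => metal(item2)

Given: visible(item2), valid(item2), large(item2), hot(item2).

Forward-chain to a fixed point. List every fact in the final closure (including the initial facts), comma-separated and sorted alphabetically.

Round 1 fires rule 8, giving metal(item2).
Round 2 fires rule 1, rule 6, giving active(item2), has_feathers(item2).
Round 3 fires rule 2, rule 3, giving green(item2), blue(item2).
Round 4 fires rule 4, giving flies(item2).

active(item2), blue(item2), flies(item2), green(item2), has_feathers(item2), hot(item2), large(item2), metal(item2), valid(item2), visible(item2)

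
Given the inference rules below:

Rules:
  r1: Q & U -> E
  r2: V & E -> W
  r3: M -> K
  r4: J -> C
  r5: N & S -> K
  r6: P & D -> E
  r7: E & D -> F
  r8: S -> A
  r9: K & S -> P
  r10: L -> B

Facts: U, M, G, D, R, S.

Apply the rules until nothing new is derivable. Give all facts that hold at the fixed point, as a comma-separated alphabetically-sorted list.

Round 1 — r3, r8, derive K, A.
Round 2 — r9, derive P.
Round 3 — r6, derive E.
Round 4 — r7, derive F.

A, D, E, F, G, K, M, P, R, S, U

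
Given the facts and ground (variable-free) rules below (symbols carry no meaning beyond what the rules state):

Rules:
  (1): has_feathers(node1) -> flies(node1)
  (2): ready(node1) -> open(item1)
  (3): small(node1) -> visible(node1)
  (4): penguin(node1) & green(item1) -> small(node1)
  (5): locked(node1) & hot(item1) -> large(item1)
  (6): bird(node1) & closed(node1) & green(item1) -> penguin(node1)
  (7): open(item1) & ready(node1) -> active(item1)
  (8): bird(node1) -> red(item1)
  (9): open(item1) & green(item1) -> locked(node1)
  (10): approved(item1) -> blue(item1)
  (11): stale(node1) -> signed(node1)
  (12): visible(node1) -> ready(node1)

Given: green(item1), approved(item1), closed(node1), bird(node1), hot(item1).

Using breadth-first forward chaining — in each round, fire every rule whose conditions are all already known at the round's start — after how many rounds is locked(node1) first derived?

Round 1: (6) [bird(node1) & closed(node1) & green(item1) -> penguin(node1)]; (8) [bird(node1) -> red(item1)]; (10) [approved(item1) -> blue(item1)]. Adds penguin(node1), red(item1), blue(item1).
Round 2: (4) [penguin(node1) & green(item1) -> small(node1)]. Adds small(node1).
Round 3: (3) [small(node1) -> visible(node1)]. Adds visible(node1).
Round 4: (12) [visible(node1) -> ready(node1)]. Adds ready(node1).
Round 5: (2) [ready(node1) -> open(item1)]. Adds open(item1).
Round 6: (7) [open(item1) & ready(node1) -> active(item1)]; (9) [open(item1) & green(item1) -> locked(node1)]. Adds active(item1), locked(node1).
locked(node1) first appears in round 6.

6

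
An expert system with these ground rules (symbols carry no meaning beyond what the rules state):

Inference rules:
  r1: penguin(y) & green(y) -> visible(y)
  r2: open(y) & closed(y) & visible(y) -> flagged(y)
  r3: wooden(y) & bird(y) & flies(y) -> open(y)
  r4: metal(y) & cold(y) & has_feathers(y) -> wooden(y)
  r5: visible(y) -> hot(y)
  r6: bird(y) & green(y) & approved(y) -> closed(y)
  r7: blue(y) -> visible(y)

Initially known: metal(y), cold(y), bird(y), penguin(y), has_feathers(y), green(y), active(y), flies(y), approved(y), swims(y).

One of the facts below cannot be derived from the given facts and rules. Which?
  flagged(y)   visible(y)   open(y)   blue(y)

Round 1: r1 [penguin(y) & green(y) -> visible(y)]; r4 [metal(y) & cold(y) & has_feathers(y) -> wooden(y)]; r6 [bird(y) & green(y) & approved(y) -> closed(y)]. New: visible(y), wooden(y), closed(y).
Round 2: r3 [wooden(y) & bird(y) & flies(y) -> open(y)]; r5 [visible(y) -> hot(y)]. New: open(y), hot(y).
Round 3: r2 [open(y) & closed(y) & visible(y) -> flagged(y)]. New: flagged(y).
Derived: visible(y) (round 1), flagged(y) (round 3), open(y) (round 2). blue(y) never appears in any round.

blue(y)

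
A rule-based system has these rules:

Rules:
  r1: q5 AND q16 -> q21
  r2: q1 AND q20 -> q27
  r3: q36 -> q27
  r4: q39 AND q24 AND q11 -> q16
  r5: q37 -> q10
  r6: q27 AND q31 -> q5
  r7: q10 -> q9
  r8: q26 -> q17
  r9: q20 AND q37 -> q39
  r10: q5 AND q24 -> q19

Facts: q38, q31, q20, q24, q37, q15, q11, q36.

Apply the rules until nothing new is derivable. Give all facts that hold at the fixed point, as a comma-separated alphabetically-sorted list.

[1] r3 [q36 -> q27]; r5 [q37 -> q10]; r9 [q20 AND q37 -> q39]. ⇒ new: q27, q10, q39.
[2] r4 [q39 AND q24 AND q11 -> q16]; r6 [q27 AND q31 -> q5]; r7 [q10 -> q9]. ⇒ new: q16, q5, q9.
[3] r1 [q5 AND q16 -> q21]; r10 [q5 AND q24 -> q19]. ⇒ new: q21, q19.

q10, q11, q15, q16, q19, q20, q21, q24, q27, q31, q36, q37, q38, q39, q5, q9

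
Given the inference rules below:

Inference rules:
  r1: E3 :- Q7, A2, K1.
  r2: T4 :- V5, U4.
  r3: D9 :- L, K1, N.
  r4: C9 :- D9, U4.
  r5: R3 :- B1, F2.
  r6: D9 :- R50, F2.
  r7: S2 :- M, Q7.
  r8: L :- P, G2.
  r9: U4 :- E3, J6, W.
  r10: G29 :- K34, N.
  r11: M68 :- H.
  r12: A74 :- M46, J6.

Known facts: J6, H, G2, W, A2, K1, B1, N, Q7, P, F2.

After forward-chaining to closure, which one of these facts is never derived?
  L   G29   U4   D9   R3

[1] r1 [E3 :- Q7, A2, K1.]; r5 [R3 :- B1, F2.]; r8 [L :- P, G2.]; r11 [M68 :- H.]. ⇒ new: E3, R3, L, M68.
[2] r3 [D9 :- L, K1, N.]; r9 [U4 :- E3, J6, W.]. ⇒ new: D9, U4.
[3] r4 [C9 :- D9, U4.]. ⇒ new: C9.
Derived: R3 (round 1), L (round 1), U4 (round 2), D9 (round 2). G29 never appears in any round.

G29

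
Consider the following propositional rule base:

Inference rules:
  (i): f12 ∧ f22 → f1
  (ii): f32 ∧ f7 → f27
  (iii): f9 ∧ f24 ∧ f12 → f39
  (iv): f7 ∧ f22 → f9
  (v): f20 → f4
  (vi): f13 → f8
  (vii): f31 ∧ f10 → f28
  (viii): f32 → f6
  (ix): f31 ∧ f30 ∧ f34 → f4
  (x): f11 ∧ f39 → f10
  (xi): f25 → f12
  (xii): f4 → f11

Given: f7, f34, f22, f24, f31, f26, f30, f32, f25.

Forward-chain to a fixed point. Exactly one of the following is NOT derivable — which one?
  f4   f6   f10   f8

f8

[1] (ii) [f32 ∧ f7 → f27]; (iv) [f7 ∧ f22 → f9]; (viii) [f32 → f6]; (ix) [f31 ∧ f30 ∧ f34 → f4]; (xi) [f25 → f12]. ⇒ new: f27, f9, f6, f4, f12.
[2] (i) [f12 ∧ f22 → f1]; (iii) [f9 ∧ f24 ∧ f12 → f39]; (xii) [f4 → f11]. ⇒ new: f1, f39, f11.
[3] (x) [f11 ∧ f39 → f10]. ⇒ new: f10.
[4] (vii) [f31 ∧ f10 → f28]. ⇒ new: f28.
Derived: f6 (round 1), f10 (round 3), f4 (round 1). f8 never appears in any round.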